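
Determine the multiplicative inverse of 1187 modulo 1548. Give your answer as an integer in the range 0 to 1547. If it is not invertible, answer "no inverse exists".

gcd(1548, 1187) by repeated division:
1548 = 1×1187 + 361
1187 = 3×361 + 104
361 = 3×104 + 49
104 = 2×49 + 6
49 = 8×6 + 1
6 = 6×1 + 0
gcd = 1, so the inverse exists. Back-substitute:
1 = 49 − 8·6
1 = −8·104 + 17·49
1 = 17·361 − 59·104
1 = −59·1187 + 194·361
1 = 194·1548 − 253·1187
Hence 1187⁻¹ ≡ -253 ≡ 1295 (mod 1548).

1295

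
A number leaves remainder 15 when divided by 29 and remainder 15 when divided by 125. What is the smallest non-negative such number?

Write x = 15 + 29·k. Then 29·k ≡ 15 − 15 ≡ 0 (mod 125).
Need 29⁻¹ mod 125. Extended Euclid on (125, 29):
125 = 4×29 + 9
29 = 3×9 + 2
9 = 4×2 + 1
2 = 2×1 + 0
Back-substitute:
1 = 9 − 4·2
1 = −4·29 + 13·9
1 = 13·125 − 56·29
29⁻¹ ≡ 69 (mod 125), so k ≡ 69·0 ≡ 0 (mod 125).
x = 15 + 29·0 = 15.

15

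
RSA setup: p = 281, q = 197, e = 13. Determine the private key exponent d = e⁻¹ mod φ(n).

φ(n) = (p−1)(q−1) = 280·196 = 54880.
Need d with 13·d ≡ 1 (mod 54880). Apply the extended Euclidean algorithm:
54880 = 4221×13 + 7
13 = 1×7 + 6
7 = 1×6 + 1
6 = 6×1 + 0
Back-substitute:
1 = 7 − 6
1 = −13 + 2·7
1 = 2·54880 − 8443·13
So 13·(-8443) ≡ 1 (mod 54880), hence d ≡ -8443 ≡ 46437 (mod 54880).

46437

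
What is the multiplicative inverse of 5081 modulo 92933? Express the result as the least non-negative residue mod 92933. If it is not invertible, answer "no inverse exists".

Run Euclid on (92933, 5081):
92933 = 18*5081 + 1475
5081 = 3*1475 + 656
1475 = 2*656 + 163
656 = 4*163 + 4
163 = 40*4 + 3
4 = 1*3 + 1
3 = 3*1 + 0
Since gcd(5081, 92933) = 1, back-substitute to write 1 as a combination:
1 = 4 − 3
1 = −163 + 41·4
1 = 41·656 − 165·163
1 = −165·1475 + 371·656
1 = 371·5081 − 1278·1475
1 = −1278·92933 + 23375·5081
So 5081·23375 ≡ 1 (mod 92933).

23375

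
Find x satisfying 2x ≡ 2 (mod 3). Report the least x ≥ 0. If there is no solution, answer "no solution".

First find gcd(2, 3):
3 = 1·2 + 1
2 = 2·1 + 0
gcd = 1, so a unique solution mod 3 exists.
Back-substitute for the Bézout coefficients:
1 = 3 − 2
So 2·(-1) ≡ 1 (mod 3), giving 2⁻¹ ≡ 2.
x ≡ 2⁻¹·2 ≡ 2·2 ≡ 1 (mod 3).

1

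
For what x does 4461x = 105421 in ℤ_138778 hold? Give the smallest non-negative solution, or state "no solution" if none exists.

45723

First find gcd(4461, 138778):
138778 = 31·4461 + 487
4461 = 9·487 + 78
487 = 6·78 + 19
78 = 4·19 + 2
19 = 9·2 + 1
2 = 2·1 + 0
gcd = 1, so a unique solution mod 138778 exists.
Back-substitute for the Bézout coefficients:
1 = 19 − 9·2
1 = −9·78 + 37·19
1 = 37·487 − 231·78
1 = −231·4461 + 2116·487
1 = 2116·138778 − 65827·4461
So 4461·(-65827) ≡ 1 (mod 138778), giving 4461⁻¹ ≡ 72951.
x ≡ 4461⁻¹·105421 ≡ 72951·105421 ≡ 45723 (mod 138778).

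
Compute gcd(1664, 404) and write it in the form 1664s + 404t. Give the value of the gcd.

Apply Euclid's algorithm to 1664 and 404:
1664 = 4·404 + 48
404 = 8·48 + 20
48 = 2·20 + 8
20 = 2·8 + 4
8 = 2·4 + 0
gcd(1664, 404) = 4.
Back-substituting:
4 = 20 − 2·8
4 = −2·48 + 5·20
4 = 5·404 − 42·48
4 = −42·1664 + 173·404
So 4 = (-42)·1664 + (173)·404.

4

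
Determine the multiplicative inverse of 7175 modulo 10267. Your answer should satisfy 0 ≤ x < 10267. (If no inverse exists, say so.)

Extended Euclidean algorithm:
10267 = 1·7175 + 3092
7175 = 2·3092 + 991
3092 = 3·991 + 119
991 = 8·119 + 39
119 = 3·39 + 2
39 = 19·2 + 1
2 = 2·1 + 0
gcd = 1, so the inverse exists. Back-substitute:
1 = 39 − 19·2
1 = −19·119 + 58·39
1 = 58·991 − 483·119
1 = −483·3092 + 1507·991
1 = 1507·7175 − 3497·3092
1 = −3497·10267 + 5004·7175
So 7175·5004 ≡ 1 (mod 10267).

5004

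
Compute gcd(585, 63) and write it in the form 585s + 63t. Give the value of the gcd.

9

Apply Euclid's algorithm to 585 and 63:
585 = 9·63 + 18
63 = 3·18 + 9
18 = 2·9 + 0
gcd(585, 63) = 9.
Back-substituting:
9 = 63 − 3·18
9 = −3·585 + 28·63
So 9 = (-3)·585 + (28)·63.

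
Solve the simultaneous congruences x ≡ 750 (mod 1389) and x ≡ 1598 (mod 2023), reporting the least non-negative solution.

610521

Write x = 750 + 1389·k. Then 1389·k ≡ 1598 − 750 ≡ 848 (mod 2023).
Need 1389⁻¹ mod 2023. Extended Euclid on (2023, 1389):
2023 = 1*1389 + 634
1389 = 2*634 + 121
634 = 5*121 + 29
121 = 4*29 + 5
29 = 5*5 + 4
5 = 1*4 + 1
4 = 4*1 + 0
Back-substitute:
1 = 5 − 4
1 = −29 + 6·5
1 = 6·121 − 25·29
1 = −25·634 + 131·121
1 = 131·1389 − 287·634
1 = −287·2023 + 418·1389
1389⁻¹ ≡ 418 (mod 2023), so k ≡ 418·848 ≡ 439 (mod 2023).
x = 750 + 1389·439 = 610521.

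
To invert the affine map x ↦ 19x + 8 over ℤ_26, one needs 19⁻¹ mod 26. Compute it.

11

Run Euclid on (26, 19):
26 = 1·19 + 7
19 = 2·7 + 5
7 = 1·5 + 2
5 = 2·2 + 1
2 = 2·1 + 0
gcd = 1, so the inverse exists. Back-substitute:
1 = 5 − 2·2
1 = −2·7 + 3·5
1 = 3·19 − 8·7
1 = −8·26 + 11·19
So 19·11 ≡ 1 (mod 26).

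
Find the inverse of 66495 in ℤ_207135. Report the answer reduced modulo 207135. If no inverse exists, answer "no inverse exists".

no inverse exists

Euclidean algorithm on 207135, 66495:
207135 = 3·66495 + 7650
66495 = 8·7650 + 5295
7650 = 1·5295 + 2355
5295 = 2·2355 + 585
2355 = 4·585 + 15
585 = 39·15 + 0
gcd(66495, 207135) = 15 ≠ 1, so 66495 has no multiplicative inverse modulo 207135.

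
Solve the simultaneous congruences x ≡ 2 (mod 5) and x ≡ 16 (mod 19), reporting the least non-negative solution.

Write x = 2 + 5·k. Then 5·k ≡ 16 − 2 ≡ 14 (mod 19).
Need 5⁻¹ mod 19. Extended Euclid on (19, 5):
19 = 3·5 + 4
5 = 1·4 + 1
4 = 4·1 + 0
Back-substitute:
1 = 5 − 4
1 = −19 + 4·5
5⁻¹ ≡ 4 (mod 19), so k ≡ 4·14 ≡ 18 (mod 19).
x = 2 + 5·18 = 92.

92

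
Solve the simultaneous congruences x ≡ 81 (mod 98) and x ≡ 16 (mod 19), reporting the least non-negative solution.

Write x = 81 + 98·k. Then 98·k ≡ 16 − 81 ≡ 11 (mod 19).
Need 98⁻¹ mod 19. Extended Euclid on (19, 3):
19 = 6×3 + 1
3 = 3×1 + 0
Back-substitute:
1 = 19 − 6·3
98⁻¹ ≡ 13 (mod 19), so k ≡ 13·11 ≡ 10 (mod 19).
x = 81 + 98·10 = 1061.

1061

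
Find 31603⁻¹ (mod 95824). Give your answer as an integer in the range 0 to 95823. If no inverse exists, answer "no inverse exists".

74299

Apply the Euclidean algorithm to 95824 and 31603:
95824 = 3*31603 + 1015
31603 = 31*1015 + 138
1015 = 7*138 + 49
138 = 2*49 + 40
49 = 1*40 + 9
40 = 4*9 + 4
9 = 2*4 + 1
4 = 4*1 + 0
The gcd is 1. Working backward:
1 = 9 − 2·4
1 = −2·40 + 9·9
1 = 9·49 − 11·40
1 = −11·138 + 31·49
1 = 31·1015 − 228·138
1 = −228·31603 + 7099·1015
1 = 7099·95824 − 21525·31603
Thus 31603·(-21525) ≡ 1 (mod 95824); reducing, -21525 mod 95824 = 74299.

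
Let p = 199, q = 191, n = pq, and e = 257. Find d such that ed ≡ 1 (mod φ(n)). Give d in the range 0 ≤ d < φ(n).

φ(n) = (p−1)(q−1) = 198·190 = 37620.
Need d with 257·d ≡ 1 (mod 37620). Apply the extended Euclidean algorithm:
37620 = 146·257 + 98
257 = 2·98 + 61
98 = 1·61 + 37
61 = 1·37 + 24
37 = 1·24 + 13
24 = 1·13 + 11
13 = 1·11 + 2
11 = 5·2 + 1
2 = 2·1 + 0
Back-substitute:
1 = 11 − 5·2
1 = −5·13 + 6·11
1 = 6·24 − 11·13
1 = −11·37 + 17·24
1 = 17·61 − 28·37
1 = −28·98 + 45·61
1 = 45·257 − 118·98
1 = −118·37620 + 17273·257
So 257·17273 ≡ 1 (mod 37620), hence d = 17273.

17273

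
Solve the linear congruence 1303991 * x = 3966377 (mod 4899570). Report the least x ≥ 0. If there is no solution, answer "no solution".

no solution

gcd(1303991, 4899570):
4899570 = 3×1303991 + 987597
1303991 = 1×987597 + 316394
987597 = 3×316394 + 38415
316394 = 8×38415 + 9074
38415 = 4×9074 + 2119
9074 = 4×2119 + 598
2119 = 3×598 + 325
598 = 1×325 + 273
325 = 1×273 + 52
273 = 5×52 + 13
52 = 4×13 + 0
gcd = 13, but 13 ∤ 3966377, so the congruence has no solution.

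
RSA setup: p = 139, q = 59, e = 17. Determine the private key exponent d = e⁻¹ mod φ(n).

2825

φ(n) = (p−1)(q−1) = 138·58 = 8004.
Need d with 17·d ≡ 1 (mod 8004). Apply the extended Euclidean algorithm:
8004 = 470*17 + 14
17 = 1*14 + 3
14 = 4*3 + 2
3 = 1*2 + 1
2 = 2*1 + 0
Back-substitute:
1 = 3 − 2
1 = −14 + 5·3
1 = 5·17 − 6·14
1 = −6·8004 + 2825·17
So 17·2825 ≡ 1 (mod 8004), hence d = 2825.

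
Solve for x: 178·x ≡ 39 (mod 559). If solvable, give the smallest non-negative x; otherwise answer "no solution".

First find gcd(178, 559):
559 = 3·178 + 25
178 = 7·25 + 3
25 = 8·3 + 1
3 = 3·1 + 0
gcd = 1, so a unique solution mod 559 exists.
Back-substitute for the Bézout coefficients:
1 = 25 − 8·3
1 = −8·178 + 57·25
1 = 57·559 − 179·178
So 178·(-179) ≡ 1 (mod 559), giving 178⁻¹ ≡ 380.
x ≡ 178⁻¹·39 ≡ 380·39 ≡ 286 (mod 559).

286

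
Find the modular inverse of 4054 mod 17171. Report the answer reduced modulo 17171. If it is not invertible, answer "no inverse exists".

14456

Run Euclid on (17171, 4054):
17171 = 4*4054 + 955
4054 = 4*955 + 234
955 = 4*234 + 19
234 = 12*19 + 6
19 = 3*6 + 1
6 = 6*1 + 0
Since gcd(4054, 17171) = 1, back-substitute to write 1 as a combination:
1 = 19 − 3·6
1 = −3·234 + 37·19
1 = 37·955 − 151·234
1 = −151·4054 + 641·955
1 = 641·17171 − 2715·4054
Thus 4054·(-2715) ≡ 1 (mod 17171); reducing, -2715 mod 17171 = 14456.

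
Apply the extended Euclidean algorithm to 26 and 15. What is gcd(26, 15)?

1

Repeated division:
26 = 1×15 + 11
15 = 1×11 + 4
11 = 2×4 + 3
4 = 1×3 + 1
3 = 3×1 + 0
gcd(26, 15) = 1.
Express as a combination:
1 = 4 − 3
1 = −11 + 3·4
1 = 3·15 − 4·11
1 = −4·26 + 7·15
So 1 = (-4)·26 + (7)·15.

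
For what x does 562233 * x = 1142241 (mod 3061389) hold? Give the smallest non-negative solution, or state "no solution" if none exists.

First find gcd(562233, 3061389):
3061389 = 5·562233 + 250224
562233 = 2·250224 + 61785
250224 = 4·61785 + 3084
61785 = 20·3084 + 105
3084 = 29·105 + 39
105 = 2·39 + 27
39 = 1·27 + 12
27 = 2·12 + 3
12 = 4·3 + 0
gcd = 3 and 3 | 1142241, so solutions exist. Divide through by 3: 187411x ≡ 380747 (mod 1020463).
Now find 187411⁻¹ mod 1020463:
1020463 = 5*187411 + 83408
187411 = 2*83408 + 20595
83408 = 4*20595 + 1028
20595 = 20*1028 + 35
1028 = 29*35 + 13
35 = 2*13 + 9
13 = 1*9 + 4
9 = 2*4 + 1
4 = 4*1 + 0
Back-substitute:
1 = 9 − 2·4
1 = −2·13 + 3·9
1 = 3·35 − 8·13
1 = −8·1028 + 235·35
1 = 235·20595 − 4708·1028
1 = −4708·83408 + 19067·20595
1 = 19067·187411 − 42842·83408
1 = −42842·1020463 + 233277·187411
So 187411⁻¹ ≡ 233277 (mod 1020463).
Then x ≡ 233277·380747 ≡ 459325 (mod 1020463); the smallest non-negative solution is x = 459325.

459325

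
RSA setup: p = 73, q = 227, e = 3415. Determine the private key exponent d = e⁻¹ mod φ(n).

3607

φ(n) = (p−1)(q−1) = 72·226 = 16272.
Need d with 3415·d ≡ 1 (mod 16272). Apply the extended Euclidean algorithm:
16272 = 4*3415 + 2612
3415 = 1*2612 + 803
2612 = 3*803 + 203
803 = 3*203 + 194
203 = 1*194 + 9
194 = 21*9 + 5
9 = 1*5 + 4
5 = 1*4 + 1
4 = 4*1 + 0
Back-substitute:
1 = 5 − 4
1 = −9 + 2·5
1 = 2·194 − 43·9
1 = −43·203 + 45·194
1 = 45·803 − 178·203
1 = −178·2612 + 579·803
1 = 579·3415 − 757·2612
1 = −757·16272 + 3607·3415
So 3415·3607 ≡ 1 (mod 16272), hence d = 3607.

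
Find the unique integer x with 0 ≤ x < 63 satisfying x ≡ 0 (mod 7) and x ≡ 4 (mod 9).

Write x = 0 + 7·k. Then 7·k ≡ 4 − 0 ≡ 4 (mod 9).
Need 7⁻¹ mod 9. Extended Euclid on (9, 7):
9 = 1*7 + 2
7 = 3*2 + 1
2 = 2*1 + 0
Back-substitute:
1 = 7 − 3·2
1 = −3·9 + 4·7
7⁻¹ ≡ 4 (mod 9), so k ≡ 4·4 ≡ 7 (mod 9).
x = 0 + 7·7 = 49.

49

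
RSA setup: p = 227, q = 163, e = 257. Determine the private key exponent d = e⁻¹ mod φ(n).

φ(n) = (p−1)(q−1) = 226·162 = 36612.
Need d with 257·d ≡ 1 (mod 36612). Apply the extended Euclidean algorithm:
36612 = 142*257 + 118
257 = 2*118 + 21
118 = 5*21 + 13
21 = 1*13 + 8
13 = 1*8 + 5
8 = 1*5 + 3
5 = 1*3 + 2
3 = 1*2 + 1
2 = 2*1 + 0
Back-substitute:
1 = 3 − 2
1 = −5 + 2·3
1 = 2·8 − 3·5
1 = −3·13 + 5·8
1 = 5·21 − 8·13
1 = −8·118 + 45·21
1 = 45·257 − 98·118
1 = −98·36612 + 13961·257
So 257·13961 ≡ 1 (mod 36612), hence d = 13961.

13961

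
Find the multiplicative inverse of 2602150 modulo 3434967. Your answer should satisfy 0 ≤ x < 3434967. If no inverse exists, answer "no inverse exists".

371722

Apply the Euclidean algorithm to 3434967 and 2602150:
3434967 = 1×2602150 + 832817
2602150 = 3×832817 + 103699
832817 = 8×103699 + 3225
103699 = 32×3225 + 499
3225 = 6×499 + 231
499 = 2×231 + 37
231 = 6×37 + 9
37 = 4×9 + 1
9 = 9×1 + 0
Since gcd(2602150, 3434967) = 1, back-substitute to write 1 as a combination:
1 = 37 − 4·9
1 = −4·231 + 25·37
1 = 25·499 − 54·231
1 = −54·3225 + 349·499
1 = 349·103699 − 11222·3225
1 = −11222·832817 + 90125·103699
1 = 90125·2602150 − 281597·832817
1 = −281597·3434967 + 371722·2602150
So 2602150·371722 ≡ 1 (mod 3434967).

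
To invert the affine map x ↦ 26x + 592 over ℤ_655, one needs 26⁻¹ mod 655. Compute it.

126

gcd(655, 26) by repeated division:
655 = 25×26 + 5
26 = 5×5 + 1
5 = 5×1 + 0
Since gcd(26, 655) = 1, back-substitute to write 1 as a combination:
1 = 26 − 5·5
1 = −5·655 + 126·26
So 26·126 ≡ 1 (mod 655).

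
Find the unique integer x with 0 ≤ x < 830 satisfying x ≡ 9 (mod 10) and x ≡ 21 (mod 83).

Write x = 9 + 10·k. Then 10·k ≡ 21 − 9 ≡ 12 (mod 83).
Need 10⁻¹ mod 83. Extended Euclid on (83, 10):
83 = 8*10 + 3
10 = 3*3 + 1
3 = 3*1 + 0
Back-substitute:
1 = 10 − 3·3
1 = −3·83 + 25·10
10⁻¹ ≡ 25 (mod 83), so k ≡ 25·12 ≡ 51 (mod 83).
x = 9 + 10·51 = 519.

519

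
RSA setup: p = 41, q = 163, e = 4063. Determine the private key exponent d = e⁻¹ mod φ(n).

1807

φ(n) = (p−1)(q−1) = 40·162 = 6480.
Need d with 4063·d ≡ 1 (mod 6480). Apply the extended Euclidean algorithm:
6480 = 1*4063 + 2417
4063 = 1*2417 + 1646
2417 = 1*1646 + 771
1646 = 2*771 + 104
771 = 7*104 + 43
104 = 2*43 + 18
43 = 2*18 + 7
18 = 2*7 + 4
7 = 1*4 + 3
4 = 1*3 + 1
3 = 3*1 + 0
Back-substitute:
1 = 4 − 3
1 = −7 + 2·4
1 = 2·18 − 5·7
1 = −5·43 + 12·18
1 = 12·104 − 29·43
1 = −29·771 + 215·104
1 = 215·1646 − 459·771
1 = −459·2417 + 674·1646
1 = 674·4063 − 1133·2417
1 = −1133·6480 + 1807·4063
So 4063·1807 ≡ 1 (mod 6480), hence d = 1807.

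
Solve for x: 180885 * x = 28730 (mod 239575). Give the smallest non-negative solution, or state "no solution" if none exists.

5298

First find gcd(180885, 239575):
239575 = 1·180885 + 58690
180885 = 3·58690 + 4815
58690 = 12·4815 + 910
4815 = 5·910 + 265
910 = 3·265 + 115
265 = 2·115 + 35
115 = 3·35 + 10
35 = 3·10 + 5
10 = 2·5 + 0
gcd = 5 and 5 | 28730, so solutions exist. Divide through by 5: 36177x ≡ 5746 (mod 47915).
Now find 36177⁻¹ mod 47915:
47915 = 1*36177 + 11738
36177 = 3*11738 + 963
11738 = 12*963 + 182
963 = 5*182 + 53
182 = 3*53 + 23
53 = 2*23 + 7
23 = 3*7 + 2
7 = 3*2 + 1
2 = 2*1 + 0
Back-substitute:
1 = 7 − 3·2
1 = −3·23 + 10·7
1 = 10·53 − 23·23
1 = −23·182 + 79·53
1 = 79·963 − 418·182
1 = −418·11738 + 5095·963
1 = 5095·36177 − 15703·11738
1 = −15703·47915 + 20798·36177
So 36177⁻¹ ≡ 20798 (mod 47915).
Then x ≡ 20798·5746 ≡ 5298 (mod 47915); the smallest non-negative solution is x = 5298.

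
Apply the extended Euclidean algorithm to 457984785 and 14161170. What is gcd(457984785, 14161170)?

Euclidean algorithm:
457984785 = 32×14161170 + 4827345
14161170 = 2×4827345 + 4506480
4827345 = 1×4506480 + 320865
4506480 = 14×320865 + 14370
320865 = 22×14370 + 4725
14370 = 3×4725 + 195
4725 = 24×195 + 45
195 = 4×45 + 15
45 = 3×15 + 0
gcd(457984785, 14161170) = 15.
Back-substituting:
15 = 195 − 4·45
15 = −4·4725 + 97·195
15 = 97·14370 − 295·4725
15 = −295·320865 + 6587·14370
15 = 6587·4506480 − 92513·320865
15 = −92513·4827345 + 99100·4506480
15 = 99100·14161170 − 290713·4827345
15 = −290713·457984785 + 9401916·14161170
So 15 = (-290713)·457984785 + (9401916)·14161170.

15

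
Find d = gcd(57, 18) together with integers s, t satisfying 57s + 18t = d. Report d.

Apply Euclid's algorithm to 57 and 18:
57 = 3*18 + 3
18 = 6*3 + 0
gcd(57, 18) = 3.
Express as a combination:
3 = 57 − 3·18
So 3 = (1)·57 + (-3)·18.

3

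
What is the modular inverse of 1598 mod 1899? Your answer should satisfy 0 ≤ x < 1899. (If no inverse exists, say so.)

gcd(1899, 1598) by repeated division:
1899 = 1·1598 + 301
1598 = 5·301 + 93
301 = 3·93 + 22
93 = 4·22 + 5
22 = 4·5 + 2
5 = 2·2 + 1
2 = 2·1 + 0
Since gcd(1598, 1899) = 1, back-substitute to write 1 as a combination:
1 = 5 − 2·2
1 = −2·22 + 9·5
1 = 9·93 − 38·22
1 = −38·301 + 123·93
1 = 123·1598 − 653·301
1 = −653·1899 + 776·1598
So 1598·776 ≡ 1 (mod 1899).

776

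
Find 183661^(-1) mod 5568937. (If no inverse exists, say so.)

gcd(5568937, 183661) by repeated division:
5568937 = 30·183661 + 59107
183661 = 3·59107 + 6340
59107 = 9·6340 + 2047
6340 = 3·2047 + 199
2047 = 10·199 + 57
199 = 3·57 + 28
57 = 2·28 + 1
28 = 28·1 + 0
The gcd is 1. Working backward:
1 = 57 − 2·28
1 = −2·199 + 7·57
1 = 7·2047 − 72·199
1 = −72·6340 + 223·2047
1 = 223·59107 − 2079·6340
1 = −2079·183661 + 6460·59107
1 = 6460·5568937 − 195879·183661
So 183661·(-195879) ≡ 1 (mod 5568937), and -195879 ≡ 5373058 (mod 5568937).

5373058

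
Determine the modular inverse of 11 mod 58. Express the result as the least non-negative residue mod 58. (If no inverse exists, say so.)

37

Apply the Euclidean algorithm to 58 and 11:
58 = 5·11 + 3
11 = 3·3 + 2
3 = 1·2 + 1
2 = 2·1 + 0
The gcd is 1. Working backward:
1 = 3 − 2
1 = −11 + 4·3
1 = 4·58 − 21·11
So 11·(-21) ≡ 1 (mod 58), and -21 ≡ 37 (mod 58).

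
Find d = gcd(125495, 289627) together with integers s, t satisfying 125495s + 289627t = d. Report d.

Euclidean algorithm:
289627 = 2×125495 + 38637
125495 = 3×38637 + 9584
38637 = 4×9584 + 301
9584 = 31×301 + 253
301 = 1×253 + 48
253 = 5×48 + 13
48 = 3×13 + 9
13 = 1×9 + 4
9 = 2×4 + 1
4 = 4×1 + 0
gcd(125495, 289627) = 1.
Express as a combination:
1 = 9 − 2·4
1 = −2·13 + 3·9
1 = 3·48 − 11·13
1 = −11·253 + 58·48
1 = 58·301 − 69·253
1 = −69·9584 + 2197·301
1 = 2197·38637 − 8857·9584
1 = −8857·125495 + 28768·38637
1 = 28768·289627 − 66393·125495
So 1 = (28768)·289627 + (-66393)·125495.

1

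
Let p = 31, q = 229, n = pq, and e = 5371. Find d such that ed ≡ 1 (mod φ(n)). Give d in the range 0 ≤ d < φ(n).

φ(n) = (p−1)(q−1) = 30·228 = 6840.
Need d with 5371·d ≡ 1 (mod 6840). Apply the extended Euclidean algorithm:
6840 = 1×5371 + 1469
5371 = 3×1469 + 964
1469 = 1×964 + 505
964 = 1×505 + 459
505 = 1×459 + 46
459 = 9×46 + 45
46 = 1×45 + 1
45 = 45×1 + 0
Back-substitute:
1 = 46 − 45
1 = −459 + 10·46
1 = 10·505 − 11·459
1 = −11·964 + 21·505
1 = 21·1469 − 32·964
1 = −32·5371 + 117·1469
1 = 117·6840 − 149·5371
So 5371·(-149) ≡ 1 (mod 6840), hence d ≡ -149 ≡ 6691 (mod 6840).

6691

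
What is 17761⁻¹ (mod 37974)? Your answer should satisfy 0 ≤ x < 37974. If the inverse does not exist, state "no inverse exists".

Run Euclid on (37974, 17761):
37974 = 2·17761 + 2452
17761 = 7·2452 + 597
2452 = 4·597 + 64
597 = 9·64 + 21
64 = 3·21 + 1
21 = 21·1 + 0
The gcd is 1. Working backward:
1 = 64 − 3·21
1 = −3·597 + 28·64
1 = 28·2452 − 115·597
1 = −115·17761 + 833·2452
1 = 833·37974 − 1781·17761
Hence 17761⁻¹ ≡ -1781 ≡ 36193 (mod 37974).

36193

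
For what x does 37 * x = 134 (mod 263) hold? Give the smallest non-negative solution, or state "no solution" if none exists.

First find gcd(37, 263):
263 = 7×37 + 4
37 = 9×4 + 1
4 = 4×1 + 0
gcd = 1, so a unique solution mod 263 exists.
Back-substitute for the Bézout coefficients:
1 = 37 − 9·4
1 = −9·263 + 64·37
So 37·(64) ≡ 1 (mod 263), giving 37⁻¹ ≡ 64.
x ≡ 37⁻¹·134 ≡ 64·134 ≡ 160 (mod 263).

160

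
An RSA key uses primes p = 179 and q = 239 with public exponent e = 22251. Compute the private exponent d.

φ(n) = (p−1)(q−1) = 178·238 = 42364.
Need d with 22251·d ≡ 1 (mod 42364). Apply the extended Euclidean algorithm:
42364 = 1·22251 + 20113
22251 = 1·20113 + 2138
20113 = 9·2138 + 871
2138 = 2·871 + 396
871 = 2·396 + 79
396 = 5·79 + 1
79 = 79·1 + 0
Back-substitute:
1 = 396 − 5·79
1 = −5·871 + 11·396
1 = 11·2138 − 27·871
1 = −27·20113 + 254·2138
1 = 254·22251 − 281·20113
1 = −281·42364 + 535·22251
So 22251·535 ≡ 1 (mod 42364), hence d = 535.

535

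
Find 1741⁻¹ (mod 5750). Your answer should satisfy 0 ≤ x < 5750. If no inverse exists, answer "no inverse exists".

Extended Euclidean algorithm:
5750 = 3·1741 + 527
1741 = 3·527 + 160
527 = 3·160 + 47
160 = 3·47 + 19
47 = 2·19 + 9
19 = 2·9 + 1
9 = 9·1 + 0
The gcd is 1. Working backward:
1 = 19 − 2·9
1 = −2·47 + 5·19
1 = 5·160 − 17·47
1 = −17·527 + 56·160
1 = 56·1741 − 185·527
1 = −185·5750 + 611·1741
So 1741·611 ≡ 1 (mod 5750).

611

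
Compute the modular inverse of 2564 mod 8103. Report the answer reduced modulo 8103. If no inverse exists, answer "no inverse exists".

5540

Run Euclid on (8103, 2564):
8103 = 3×2564 + 411
2564 = 6×411 + 98
411 = 4×98 + 19
98 = 5×19 + 3
19 = 6×3 + 1
3 = 3×1 + 0
The gcd is 1. Working backward:
1 = 19 − 6·3
1 = −6·98 + 31·19
1 = 31·411 − 130·98
1 = −130·2564 + 811·411
1 = 811·8103 − 2563·2564
So 2564·(-2563) ≡ 1 (mod 8103), and -2563 ≡ 5540 (mod 8103).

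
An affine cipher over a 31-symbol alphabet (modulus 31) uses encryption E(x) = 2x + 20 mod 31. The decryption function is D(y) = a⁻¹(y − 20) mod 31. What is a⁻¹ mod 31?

gcd(31, 2) by repeated division:
31 = 15*2 + 1
2 = 2*1 + 0
Since gcd(2, 31) = 1, back-substitute to write 1 as a combination:
1 = 31 − 15·2
So 2·(-15) ≡ 1 (mod 31), and -15 ≡ 16 (mod 31).

16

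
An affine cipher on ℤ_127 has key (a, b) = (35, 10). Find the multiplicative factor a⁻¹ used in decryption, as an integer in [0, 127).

Apply the Euclidean algorithm to 127 and 35:
127 = 3·35 + 22
35 = 1·22 + 13
22 = 1·13 + 9
13 = 1·9 + 4
9 = 2·4 + 1
4 = 4·1 + 0
Since gcd(35, 127) = 1, back-substitute to write 1 as a combination:
1 = 9 − 2·4
1 = −2·13 + 3·9
1 = 3·22 − 5·13
1 = −5·35 + 8·22
1 = 8·127 − 29·35
Thus 35·(-29) ≡ 1 (mod 127); reducing, -29 mod 127 = 98.

98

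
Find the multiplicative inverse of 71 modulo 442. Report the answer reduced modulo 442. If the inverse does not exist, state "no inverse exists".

Extended Euclidean algorithm:
442 = 6*71 + 16
71 = 4*16 + 7
16 = 2*7 + 2
7 = 3*2 + 1
2 = 2*1 + 0
Since gcd(71, 442) = 1, back-substitute to write 1 as a combination:
1 = 7 − 3·2
1 = −3·16 + 7·7
1 = 7·71 − 31·16
1 = −31·442 + 193·71
So 71·193 ≡ 1 (mod 442).

193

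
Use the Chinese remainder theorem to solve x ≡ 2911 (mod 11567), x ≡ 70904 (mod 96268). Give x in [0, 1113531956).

Write x = 2911 + 11567·k. Then 11567·k ≡ 70904 − 2911 ≡ 67993 (mod 96268).
Need 11567⁻¹ mod 96268. Extended Euclid on (96268, 11567):
96268 = 8*11567 + 3732
11567 = 3*3732 + 371
3732 = 10*371 + 22
371 = 16*22 + 19
22 = 1*19 + 3
19 = 6*3 + 1
3 = 3*1 + 0
Back-substitute:
1 = 19 − 6·3
1 = −6·22 + 7·19
1 = 7·371 − 118·22
1 = −118·3732 + 1187·371
1 = 1187·11567 − 3679·3732
1 = −3679·96268 + 30619·11567
11567⁻¹ ≡ 30619 (mod 96268), so k ≡ 30619·67993 ≡ 82167 (mod 96268).
x = 2911 + 11567·82167 = 950428600.

950428600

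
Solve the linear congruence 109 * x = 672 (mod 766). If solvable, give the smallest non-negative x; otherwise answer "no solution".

730

First find gcd(109, 766):
766 = 7*109 + 3
109 = 36*3 + 1
3 = 3*1 + 0
gcd = 1, so a unique solution mod 766 exists.
Back-substitute for the Bézout coefficients:
1 = 109 − 36·3
1 = −36·766 + 253·109
So 109·(253) ≡ 1 (mod 766), giving 109⁻¹ ≡ 253.
x ≡ 109⁻¹·672 ≡ 253·672 ≡ 730 (mod 766).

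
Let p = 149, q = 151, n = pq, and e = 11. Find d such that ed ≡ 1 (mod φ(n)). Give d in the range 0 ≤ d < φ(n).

10091

φ(n) = (p−1)(q−1) = 148·150 = 22200.
Need d with 11·d ≡ 1 (mod 22200). Apply the extended Euclidean algorithm:
22200 = 2018·11 + 2
11 = 5·2 + 1
2 = 2·1 + 0
Back-substitute:
1 = 11 − 5·2
1 = −5·22200 + 10091·11
So 11·10091 ≡ 1 (mod 22200), hence d = 10091.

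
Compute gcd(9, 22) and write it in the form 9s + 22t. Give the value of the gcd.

1

Euclidean algorithm:
22 = 2·9 + 4
9 = 2·4 + 1
4 = 4·1 + 0
gcd(9, 22) = 1.
Express as a combination:
1 = 9 − 2·4
1 = −2·22 + 5·9
So 1 = (-2)·22 + (5)·9.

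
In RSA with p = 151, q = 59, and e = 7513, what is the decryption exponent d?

φ(n) = (p−1)(q−1) = 150·58 = 8700.
Need d with 7513·d ≡ 1 (mod 8700). Apply the extended Euclidean algorithm:
8700 = 1×7513 + 1187
7513 = 6×1187 + 391
1187 = 3×391 + 14
391 = 27×14 + 13
14 = 1×13 + 1
13 = 13×1 + 0
Back-substitute:
1 = 14 − 13
1 = −391 + 28·14
1 = 28·1187 − 85·391
1 = −85·7513 + 538·1187
1 = 538·8700 − 623·7513
So 7513·(-623) ≡ 1 (mod 8700), hence d ≡ -623 ≡ 8077 (mod 8700).

8077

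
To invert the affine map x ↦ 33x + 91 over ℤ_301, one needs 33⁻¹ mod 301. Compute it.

73

Extended Euclidean algorithm:
301 = 9·33 + 4
33 = 8·4 + 1
4 = 4·1 + 0
The gcd is 1. Working backward:
1 = 33 − 8·4
1 = −8·301 + 73·33
So 33·73 ≡ 1 (mod 301).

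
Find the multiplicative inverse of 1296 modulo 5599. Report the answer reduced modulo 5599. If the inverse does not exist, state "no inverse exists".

Extended Euclidean algorithm:
5599 = 4·1296 + 415
1296 = 3·415 + 51
415 = 8·51 + 7
51 = 7·7 + 2
7 = 3·2 + 1
2 = 2·1 + 0
The gcd is 1. Working backward:
1 = 7 − 3·2
1 = −3·51 + 22·7
1 = 22·415 − 179·51
1 = −179·1296 + 559·415
1 = 559·5599 − 2415·1296
Thus 1296·(-2415) ≡ 1 (mod 5599); reducing, -2415 mod 5599 = 3184.

3184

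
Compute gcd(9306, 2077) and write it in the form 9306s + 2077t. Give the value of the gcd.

1

Repeated division:
9306 = 4×2077 + 998
2077 = 2×998 + 81
998 = 12×81 + 26
81 = 3×26 + 3
26 = 8×3 + 2
3 = 1×2 + 1
2 = 2×1 + 0
gcd(9306, 2077) = 1.
Working backward:
1 = 3 − 2
1 = −26 + 9·3
1 = 9·81 − 28·26
1 = −28·998 + 345·81
1 = 345·2077 − 718·998
1 = −718·9306 + 3217·2077
So 1 = (-718)·9306 + (3217)·2077.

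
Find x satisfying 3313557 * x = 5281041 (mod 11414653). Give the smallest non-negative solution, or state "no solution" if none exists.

First find gcd(3313557, 11414653):
11414653 = 3×3313557 + 1473982
3313557 = 2×1473982 + 365593
1473982 = 4×365593 + 11610
365593 = 31×11610 + 5683
11610 = 2×5683 + 244
5683 = 23×244 + 71
244 = 3×71 + 31
71 = 2×31 + 9
31 = 3×9 + 4
9 = 2×4 + 1
4 = 4×1 + 0
gcd = 1, so a unique solution mod 11414653 exists.
Back-substitute for the Bézout coefficients:
1 = 9 − 2·4
1 = −2·31 + 7·9
1 = 7·71 − 16·31
1 = −16·244 + 55·71
1 = 55·5683 − 1281·244
1 = −1281·11610 + 2617·5683
1 = 2617·365593 − 82408·11610
1 = −82408·1473982 + 332249·365593
1 = 332249·3313557 − 746906·1473982
1 = −746906·11414653 + 2572967·3313557
So 3313557·(2572967) ≡ 1 (mod 11414653), giving 3313557⁻¹ ≡ 2572967.
x ≡ 3313557⁻¹·5281041 ≡ 2572967·5281041 ≡ 9775365 (mod 11414653).

9775365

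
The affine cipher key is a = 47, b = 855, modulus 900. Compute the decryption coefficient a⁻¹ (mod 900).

Extended Euclidean algorithm:
900 = 19×47 + 7
47 = 6×7 + 5
7 = 1×5 + 2
5 = 2×2 + 1
2 = 2×1 + 0
gcd = 1, so the inverse exists. Back-substitute:
1 = 5 − 2·2
1 = −2·7 + 3·5
1 = 3·47 − 20·7
1 = −20·900 + 383·47
So 47·383 ≡ 1 (mod 900).

383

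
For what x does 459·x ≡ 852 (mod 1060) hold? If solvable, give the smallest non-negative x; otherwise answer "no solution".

First find gcd(459, 1060):
1060 = 2*459 + 142
459 = 3*142 + 33
142 = 4*33 + 10
33 = 3*10 + 3
10 = 3*3 + 1
3 = 3*1 + 0
gcd = 1, so a unique solution mod 1060 exists.
Back-substitute for the Bézout coefficients:
1 = 10 − 3·3
1 = −3·33 + 10·10
1 = 10·142 − 43·33
1 = −43·459 + 139·142
1 = 139·1060 − 321·459
So 459·(-321) ≡ 1 (mod 1060), giving 459⁻¹ ≡ 739.
x ≡ 459⁻¹·852 ≡ 739·852 ≡ 1048 (mod 1060).

1048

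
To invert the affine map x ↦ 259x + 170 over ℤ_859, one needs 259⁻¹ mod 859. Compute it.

Run Euclid on (859, 259):
859 = 3*259 + 82
259 = 3*82 + 13
82 = 6*13 + 4
13 = 3*4 + 1
4 = 4*1 + 0
The gcd is 1. Working backward:
1 = 13 − 3·4
1 = −3·82 + 19·13
1 = 19·259 − 60·82
1 = −60·859 + 199·259
So 259·199 ≡ 1 (mod 859).

199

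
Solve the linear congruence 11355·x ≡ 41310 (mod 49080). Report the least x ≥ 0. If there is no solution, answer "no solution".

First find gcd(11355, 49080):
49080 = 4×11355 + 3660
11355 = 3×3660 + 375
3660 = 9×375 + 285
375 = 1×285 + 90
285 = 3×90 + 15
90 = 6×15 + 0
gcd = 15 and 15 | 41310, so solutions exist. Divide through by 15: 757x ≡ 2754 (mod 3272).
Now find 757⁻¹ mod 3272:
3272 = 4*757 + 244
757 = 3*244 + 25
244 = 9*25 + 19
25 = 1*19 + 6
19 = 3*6 + 1
6 = 6*1 + 0
Back-substitute:
1 = 19 − 3·6
1 = −3·25 + 4·19
1 = 4·244 − 39·25
1 = −39·757 + 121·244
1 = 121·3272 − 523·757
So 757·(-523) ≡ 1 (mod 3272), i.e. 757⁻¹ ≡ 2749.
Then x ≡ 2749·2754 ≡ 2610 (mod 3272); the smallest non-negative solution is x = 2610.

2610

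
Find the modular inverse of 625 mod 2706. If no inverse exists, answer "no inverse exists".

Apply the Euclidean algorithm to 2706 and 625:
2706 = 4×625 + 206
625 = 3×206 + 7
206 = 29×7 + 3
7 = 2×3 + 1
3 = 3×1 + 0
gcd = 1, so the inverse exists. Back-substitute:
1 = 7 − 2·3
1 = −2·206 + 59·7
1 = 59·625 − 179·206
1 = −179·2706 + 775·625
So 625·775 ≡ 1 (mod 2706).

775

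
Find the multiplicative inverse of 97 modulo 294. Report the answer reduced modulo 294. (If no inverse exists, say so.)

97

gcd(294, 97) by repeated division:
294 = 3*97 + 3
97 = 32*3 + 1
3 = 3*1 + 0
gcd = 1, so the inverse exists. Back-substitute:
1 = 97 − 32·3
1 = −32·294 + 97·97
So 97·97 ≡ 1 (mod 294).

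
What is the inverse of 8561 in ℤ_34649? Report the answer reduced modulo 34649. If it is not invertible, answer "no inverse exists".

Run Euclid on (34649, 8561):
34649 = 4*8561 + 405
8561 = 21*405 + 56
405 = 7*56 + 13
56 = 4*13 + 4
13 = 3*4 + 1
4 = 4*1 + 0
Since gcd(8561, 34649) = 1, back-substitute to write 1 as a combination:
1 = 13 − 3·4
1 = −3·56 + 13·13
1 = 13·405 − 94·56
1 = −94·8561 + 1987·405
1 = 1987·34649 − 8042·8561
Hence 8561⁻¹ ≡ -8042 ≡ 26607 (mod 34649).

26607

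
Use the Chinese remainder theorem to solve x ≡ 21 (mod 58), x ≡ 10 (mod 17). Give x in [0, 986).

Write x = 21 + 58·k. Then 58·k ≡ 10 − 21 ≡ 6 (mod 17).
Need 58⁻¹ mod 17. Extended Euclid on (17, 7):
17 = 2×7 + 3
7 = 2×3 + 1
3 = 3×1 + 0
Back-substitute:
1 = 7 − 2·3
1 = −2·17 + 5·7
58⁻¹ ≡ 5 (mod 17), so k ≡ 5·6 ≡ 13 (mod 17).
x = 21 + 58·13 = 775.

775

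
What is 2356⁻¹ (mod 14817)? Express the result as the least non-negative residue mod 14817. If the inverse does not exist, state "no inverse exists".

11314

Apply the Euclidean algorithm to 14817 and 2356:
14817 = 6*2356 + 681
2356 = 3*681 + 313
681 = 2*313 + 55
313 = 5*55 + 38
55 = 1*38 + 17
38 = 2*17 + 4
17 = 4*4 + 1
4 = 4*1 + 0
gcd = 1, so the inverse exists. Back-substitute:
1 = 17 − 4·4
1 = −4·38 + 9·17
1 = 9·55 − 13·38
1 = −13·313 + 74·55
1 = 74·681 − 161·313
1 = −161·2356 + 557·681
1 = 557·14817 − 3503·2356
Thus 2356·(-3503) ≡ 1 (mod 14817); reducing, -3503 mod 14817 = 11314.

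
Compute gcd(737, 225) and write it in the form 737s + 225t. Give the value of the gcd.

1

Apply Euclid's algorithm to 737 and 225:
737 = 3×225 + 62
225 = 3×62 + 39
62 = 1×39 + 23
39 = 1×23 + 16
23 = 1×16 + 7
16 = 2×7 + 2
7 = 3×2 + 1
2 = 2×1 + 0
gcd(737, 225) = 1.
Express as a combination:
1 = 7 − 3·2
1 = −3·16 + 7·7
1 = 7·23 − 10·16
1 = −10·39 + 17·23
1 = 17·62 − 27·39
1 = −27·225 + 98·62
1 = 98·737 − 321·225
So 1 = (98)·737 + (-321)·225.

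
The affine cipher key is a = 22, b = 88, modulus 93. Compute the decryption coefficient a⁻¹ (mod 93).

Extended Euclidean algorithm:
93 = 4·22 + 5
22 = 4·5 + 2
5 = 2·2 + 1
2 = 2·1 + 0
gcd = 1, so the inverse exists. Back-substitute:
1 = 5 − 2·2
1 = −2·22 + 9·5
1 = 9·93 − 38·22
Thus 22·(-38) ≡ 1 (mod 93); reducing, -38 mod 93 = 55.

55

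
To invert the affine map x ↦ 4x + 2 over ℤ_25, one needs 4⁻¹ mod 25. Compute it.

19

Apply the Euclidean algorithm to 25 and 4:
25 = 6*4 + 1
4 = 4*1 + 0
Since gcd(4, 25) = 1, back-substitute to write 1 as a combination:
1 = 25 − 6·4
Hence 4⁻¹ ≡ -6 ≡ 19 (mod 25).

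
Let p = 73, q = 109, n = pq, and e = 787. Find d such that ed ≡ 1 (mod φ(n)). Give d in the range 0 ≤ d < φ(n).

φ(n) = (p−1)(q−1) = 72·108 = 7776.
Need d with 787·d ≡ 1 (mod 7776). Apply the extended Euclidean algorithm:
7776 = 9·787 + 693
787 = 1·693 + 94
693 = 7·94 + 35
94 = 2·35 + 24
35 = 1·24 + 11
24 = 2·11 + 2
11 = 5·2 + 1
2 = 2·1 + 0
Back-substitute:
1 = 11 − 5·2
1 = −5·24 + 11·11
1 = 11·35 − 16·24
1 = −16·94 + 43·35
1 = 43·693 − 317·94
1 = −317·787 + 360·693
1 = 360·7776 − 3557·787
So 787·(-3557) ≡ 1 (mod 7776), hence d ≡ -3557 ≡ 4219 (mod 7776).

4219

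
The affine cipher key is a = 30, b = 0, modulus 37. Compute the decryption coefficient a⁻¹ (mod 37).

21

Apply the Euclidean algorithm to 37 and 30:
37 = 1·30 + 7
30 = 4·7 + 2
7 = 3·2 + 1
2 = 2·1 + 0
gcd = 1, so the inverse exists. Back-substitute:
1 = 7 − 3·2
1 = −3·30 + 13·7
1 = 13·37 − 16·30
So 30·(-16) ≡ 1 (mod 37), and -16 ≡ 21 (mod 37).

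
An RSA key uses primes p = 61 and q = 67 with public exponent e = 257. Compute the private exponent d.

φ(n) = (p−1)(q−1) = 60·66 = 3960.
Need d with 257·d ≡ 1 (mod 3960). Apply the extended Euclidean algorithm:
3960 = 15×257 + 105
257 = 2×105 + 47
105 = 2×47 + 11
47 = 4×11 + 3
11 = 3×3 + 2
3 = 1×2 + 1
2 = 2×1 + 0
Back-substitute:
1 = 3 − 2
1 = −11 + 4·3
1 = 4·47 − 17·11
1 = −17·105 + 38·47
1 = 38·257 − 93·105
1 = −93·3960 + 1433·257
So 257·1433 ≡ 1 (mod 3960), hence d = 1433.

1433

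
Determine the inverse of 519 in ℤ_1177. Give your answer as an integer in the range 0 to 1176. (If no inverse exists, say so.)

127

Run Euclid on (1177, 519):
1177 = 2×519 + 139
519 = 3×139 + 102
139 = 1×102 + 37
102 = 2×37 + 28
37 = 1×28 + 9
28 = 3×9 + 1
9 = 9×1 + 0
The gcd is 1. Working backward:
1 = 28 − 3·9
1 = −3·37 + 4·28
1 = 4·102 − 11·37
1 = −11·139 + 15·102
1 = 15·519 − 56·139
1 = −56·1177 + 127·519
So 519·127 ≡ 1 (mod 1177).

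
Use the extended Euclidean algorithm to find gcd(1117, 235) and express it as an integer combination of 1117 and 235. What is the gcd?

1

Repeated division:
1117 = 4×235 + 177
235 = 1×177 + 58
177 = 3×58 + 3
58 = 19×3 + 1
3 = 3×1 + 0
gcd(1117, 235) = 1.
Working backward:
1 = 58 − 19·3
1 = −19·177 + 58·58
1 = 58·235 − 77·177
1 = −77·1117 + 366·235
So 1 = (-77)·1117 + (366)·235.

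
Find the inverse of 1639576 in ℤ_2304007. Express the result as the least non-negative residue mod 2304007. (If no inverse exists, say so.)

2051334

Run Euclid on (2304007, 1639576):
2304007 = 1×1639576 + 664431
1639576 = 2×664431 + 310714
664431 = 2×310714 + 43003
310714 = 7×43003 + 9693
43003 = 4×9693 + 4231
9693 = 2×4231 + 1231
4231 = 3×1231 + 538
1231 = 2×538 + 155
538 = 3×155 + 73
155 = 2×73 + 9
73 = 8×9 + 1
9 = 9×1 + 0
gcd = 1, so the inverse exists. Back-substitute:
1 = 73 − 8·9
1 = −8·155 + 17·73
1 = 17·538 − 59·155
1 = −59·1231 + 135·538
1 = 135·4231 − 464·1231
1 = −464·9693 + 1063·4231
1 = 1063·43003 − 4716·9693
1 = −4716·310714 + 34075·43003
1 = 34075·664431 − 72866·310714
1 = −72866·1639576 + 179807·664431
1 = 179807·2304007 − 252673·1639576
So 1639576·(-252673) ≡ 1 (mod 2304007), and -252673 ≡ 2051334 (mod 2304007).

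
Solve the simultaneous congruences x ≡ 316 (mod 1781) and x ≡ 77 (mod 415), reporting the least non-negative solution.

607637

Write x = 316 + 1781·k. Then 1781·k ≡ 77 − 316 ≡ 176 (mod 415).
Need 1781⁻¹ mod 415. Extended Euclid on (415, 121):
415 = 3*121 + 52
121 = 2*52 + 17
52 = 3*17 + 1
17 = 17*1 + 0
Back-substitute:
1 = 52 − 3·17
1 = −3·121 + 7·52
1 = 7·415 − 24·121
1781⁻¹ ≡ 391 (mod 415), so k ≡ 391·176 ≡ 341 (mod 415).
x = 316 + 1781·341 = 607637.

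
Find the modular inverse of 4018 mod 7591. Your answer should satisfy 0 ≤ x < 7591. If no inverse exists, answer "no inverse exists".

5254

Run Euclid on (7591, 4018):
7591 = 1×4018 + 3573
4018 = 1×3573 + 445
3573 = 8×445 + 13
445 = 34×13 + 3
13 = 4×3 + 1
3 = 3×1 + 0
The gcd is 1. Working backward:
1 = 13 − 4·3
1 = −4·445 + 137·13
1 = 137·3573 − 1100·445
1 = −1100·4018 + 1237·3573
1 = 1237·7591 − 2337·4018
Thus 4018·(-2337) ≡ 1 (mod 7591); reducing, -2337 mod 7591 = 5254.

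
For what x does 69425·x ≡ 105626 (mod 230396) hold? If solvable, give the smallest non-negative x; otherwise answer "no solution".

76642

First find gcd(69425, 230396):
230396 = 3×69425 + 22121
69425 = 3×22121 + 3062
22121 = 7×3062 + 687
3062 = 4×687 + 314
687 = 2×314 + 59
314 = 5×59 + 19
59 = 3×19 + 2
19 = 9×2 + 1
2 = 2×1 + 0
gcd = 1, so a unique solution mod 230396 exists.
Back-substitute for the Bézout coefficients:
1 = 19 − 9·2
1 = −9·59 + 28·19
1 = 28·314 − 149·59
1 = −149·687 + 326·314
1 = 326·3062 − 1453·687
1 = −1453·22121 + 10497·3062
1 = 10497·69425 − 32944·22121
1 = −32944·230396 + 109329·69425
So 69425·(109329) ≡ 1 (mod 230396), giving 69425⁻¹ ≡ 109329.
x ≡ 69425⁻¹·105626 ≡ 109329·105626 ≡ 76642 (mod 230396).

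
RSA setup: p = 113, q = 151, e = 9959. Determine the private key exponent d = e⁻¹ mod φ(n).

16439

φ(n) = (p−1)(q−1) = 112·150 = 16800.
Need d with 9959·d ≡ 1 (mod 16800). Apply the extended Euclidean algorithm:
16800 = 1·9959 + 6841
9959 = 1·6841 + 3118
6841 = 2·3118 + 605
3118 = 5·605 + 93
605 = 6·93 + 47
93 = 1·47 + 46
47 = 1·46 + 1
46 = 46·1 + 0
Back-substitute:
1 = 47 − 46
1 = −93 + 2·47
1 = 2·605 − 13·93
1 = −13·3118 + 67·605
1 = 67·6841 − 147·3118
1 = −147·9959 + 214·6841
1 = 214·16800 − 361·9959
So 9959·(-361) ≡ 1 (mod 16800), hence d ≡ -361 ≡ 16439 (mod 16800).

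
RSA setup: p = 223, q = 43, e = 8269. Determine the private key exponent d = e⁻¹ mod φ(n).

3217

φ(n) = (p−1)(q−1) = 222·42 = 9324.
Need d with 8269·d ≡ 1 (mod 9324). Apply the extended Euclidean algorithm:
9324 = 1*8269 + 1055
8269 = 7*1055 + 884
1055 = 1*884 + 171
884 = 5*171 + 29
171 = 5*29 + 26
29 = 1*26 + 3
26 = 8*3 + 2
3 = 1*2 + 1
2 = 2*1 + 0
Back-substitute:
1 = 3 − 2
1 = −26 + 9·3
1 = 9·29 − 10·26
1 = −10·171 + 59·29
1 = 59·884 − 305·171
1 = −305·1055 + 364·884
1 = 364·8269 − 2853·1055
1 = −2853·9324 + 3217·8269
So 8269·3217 ≡ 1 (mod 9324), hence d = 3217.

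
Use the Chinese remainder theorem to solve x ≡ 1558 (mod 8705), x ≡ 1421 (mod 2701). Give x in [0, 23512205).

6678293

Write x = 1558 + 8705·k. Then 8705·k ≡ 1421 − 1558 ≡ 2564 (mod 2701).
Need 8705⁻¹ mod 2701. Extended Euclid on (2701, 602):
2701 = 4·602 + 293
602 = 2·293 + 16
293 = 18·16 + 5
16 = 3·5 + 1
5 = 5·1 + 0
Back-substitute:
1 = 16 − 3·5
1 = −3·293 + 55·16
1 = 55·602 − 113·293
1 = −113·2701 + 507·602
8705⁻¹ ≡ 507 (mod 2701), so k ≡ 507·2564 ≡ 767 (mod 2701).
x = 1558 + 8705·767 = 6678293.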